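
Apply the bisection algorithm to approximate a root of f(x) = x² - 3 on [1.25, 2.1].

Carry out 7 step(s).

f(x) = x² - 3
Initial interval: [1.25, 2.1]

Iteration 1:
  c_1 = (1.250000 + 2.100000)/2 = 1.675000
  f(c_1) = f(1.675000) = -0.194375
  f(a) × f(c) ≥ 0, new interval: [1.675000, 2.100000]
Iteration 2:
  c_2 = (1.675000 + 2.100000)/2 = 1.887500
  f(c_2) = f(1.887500) = 0.562656
  f(a) × f(c) < 0, new interval: [1.675000, 1.887500]
Iteration 3:
  c_3 = (1.675000 + 1.887500)/2 = 1.781250
  f(c_3) = f(1.781250) = 0.172852
  f(a) × f(c) < 0, new interval: [1.675000, 1.781250]
Iteration 4:
  c_4 = (1.675000 + 1.781250)/2 = 1.728125
  f(c_4) = f(1.728125) = -0.013584
  f(a) × f(c) ≥ 0, new interval: [1.728125, 1.781250]
Iteration 5:
  c_5 = (1.728125 + 1.781250)/2 = 1.754687
  f(c_5) = f(1.754687) = 0.078928
  f(a) × f(c) < 0, new interval: [1.728125, 1.754687]
Iteration 6:
  c_6 = (1.728125 + 1.754687)/2 = 1.741406
  f(c_6) = f(1.741406) = 0.032496
  f(a) × f(c) < 0, new interval: [1.728125, 1.741406]
Iteration 7:
  c_7 = (1.728125 + 1.741406)/2 = 1.734766
  f(c_7) = f(1.734766) = 0.009412
  f(a) × f(c) < 0, new interval: [1.728125, 1.734766]

After 7 iteration(s), the approximation is c_7 = 1.734766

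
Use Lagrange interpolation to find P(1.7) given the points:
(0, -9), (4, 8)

Lagrange interpolation formula:
P(x) = Σ yᵢ × Lᵢ(x)
where Lᵢ(x) = Π_{j≠i} (x - xⱼ)/(xᵢ - xⱼ)

L_0(1.7) = (1.7 - 4)/(0 - 4) = 0.575000
L_1(1.7) = (1.7 - 0)/(4 - 0) = 0.425000

P(1.7) = (-9)×L_0(1.7) + 8×L_1(1.7)
P(1.7) = -1.775000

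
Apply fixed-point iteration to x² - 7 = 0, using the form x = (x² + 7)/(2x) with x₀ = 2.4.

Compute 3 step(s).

Equation: x² - 7 = 0
Fixed-point form: x = (x² + 7)/(2x)
x₀ = 2.4

x_1 = g(2.400000) = 2.658333
x_2 = g(2.658333) = 2.645781
x_3 = g(2.645781) = 2.645751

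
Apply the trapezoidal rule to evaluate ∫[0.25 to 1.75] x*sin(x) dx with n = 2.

f(x) = x*sin(x)
a = 0.25, b = 1.75, n = 2
h = (b - a)/n = 0.750000

Trapezoidal rule: (h/2)[f(x₀) + 2f(x₁) + 2f(x₂) + ... + f(xₙ)]

x_0 = 0.2500, f(x_0) = 0.061851, coefficient = 1
x_1 = 1.0000, f(x_1) = 0.841471, coefficient = 2
x_2 = 1.7500, f(x_2) = 1.721975, coefficient = 1

I ≈ (0.750000/2) × 3.466768 = 1.300038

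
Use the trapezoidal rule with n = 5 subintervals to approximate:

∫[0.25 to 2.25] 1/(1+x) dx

f(x) = 1/(1+x)
a = 0.25, b = 2.25, n = 5
h = (b - a)/n = 0.400000

Trapezoidal rule: (h/2)[f(x₀) + 2f(x₁) + 2f(x₂) + ... + f(xₙ)]

x_0 = 0.2500, f(x_0) = 0.800000, coefficient = 1
x_1 = 0.6500, f(x_1) = 0.606061, coefficient = 2
x_2 = 1.0500, f(x_2) = 0.487805, coefficient = 2
x_3 = 1.4500, f(x_3) = 0.408163, coefficient = 2
x_4 = 1.8500, f(x_4) = 0.350877, coefficient = 2
x_5 = 2.2500, f(x_5) = 0.307692, coefficient = 1

I ≈ (0.400000/2) × 4.813504 = 0.962701
Exact value: 0.955511
Error: 0.007189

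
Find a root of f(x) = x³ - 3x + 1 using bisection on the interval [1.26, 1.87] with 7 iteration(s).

f(x) = x³ - 3x + 1
Initial interval: [1.26, 1.87]

Iteration 1:
  c_1 = (1.260000 + 1.870000)/2 = 1.565000
  f(c_1) = f(1.565000) = 0.138037
  f(a) × f(c) < 0, new interval: [1.260000, 1.565000]
Iteration 2:
  c_2 = (1.260000 + 1.565000)/2 = 1.412500
  f(c_2) = f(1.412500) = -0.419342
  f(a) × f(c) ≥ 0, new interval: [1.412500, 1.565000]
Iteration 3:
  c_3 = (1.412500 + 1.565000)/2 = 1.488750
  f(c_3) = f(1.488750) = -0.166619
  f(a) × f(c) ≥ 0, new interval: [1.488750, 1.565000]
Iteration 4:
  c_4 = (1.488750 + 1.565000)/2 = 1.526875
  f(c_4) = f(1.526875) = -0.020949
  f(a) × f(c) ≥ 0, new interval: [1.526875, 1.565000]
Iteration 5:
  c_5 = (1.526875 + 1.565000)/2 = 1.545937
  f(c_5) = f(1.545937) = 0.056859
  f(a) × f(c) < 0, new interval: [1.526875, 1.545937]
Iteration 6:
  c_6 = (1.526875 + 1.545937)/2 = 1.536406
  f(c_6) = f(1.536406) = 0.017536
  f(a) × f(c) < 0, new interval: [1.526875, 1.536406]
Iteration 7:
  c_7 = (1.526875 + 1.536406)/2 = 1.531641
  f(c_7) = f(1.531641) = -0.001811
  f(a) × f(c) ≥ 0, new interval: [1.531641, 1.536406]

After 7 iteration(s), the approximation is c_7 = 1.531641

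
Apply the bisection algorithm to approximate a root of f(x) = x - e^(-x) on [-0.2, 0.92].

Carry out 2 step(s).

f(x) = x - e^(-x)
Initial interval: [-0.2, 0.92]

Iteration 1:
  c_1 = (-0.200000 + 0.920000)/2 = 0.360000
  f(c_1) = f(0.360000) = -0.337676
  f(a) × f(c) ≥ 0, new interval: [0.360000, 0.920000]
Iteration 2:
  c_2 = (0.360000 + 0.920000)/2 = 0.640000
  f(c_2) = f(0.640000) = 0.112708
  f(a) × f(c) < 0, new interval: [0.360000, 0.640000]

After 2 iteration(s), the approximation is c_2 = 0.640000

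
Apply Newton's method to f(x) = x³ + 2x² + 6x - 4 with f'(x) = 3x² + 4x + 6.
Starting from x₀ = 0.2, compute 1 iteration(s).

f(x) = x³ + 2x² + 6x - 4
f'(x) = 3x² + 4x + 6
x₀ = 0.2

Newton-Raphson formula: x_{n+1} = x_n - f(x_n)/f'(x_n)

Iteration 1:
  f(0.200000) = -2.712000
  f'(0.200000) = 6.920000
  x_1 = 0.200000 - (-2.712000)/6.920000 = 0.591908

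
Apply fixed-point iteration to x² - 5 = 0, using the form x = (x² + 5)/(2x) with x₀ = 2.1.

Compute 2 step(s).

Equation: x² - 5 = 0
Fixed-point form: x = (x² + 5)/(2x)
x₀ = 2.1

x_1 = g(2.100000) = 2.240476
x_2 = g(2.240476) = 2.236072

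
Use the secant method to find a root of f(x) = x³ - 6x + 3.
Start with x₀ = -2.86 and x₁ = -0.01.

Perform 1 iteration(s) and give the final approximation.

f(x) = x³ - 6x + 3
x₀ = -2.86, x₁ = -0.01

Secant formula: x_{n+1} = x_n - f(x_n)(x_n - x_{n-1})/(f(x_n) - f(x_{n-1}))

Iteration 1:
  f(-2.860000) = -3.233656
  f(-0.010000) = 3.059999
  x_2 = -0.010000 - 3.059999×(-0.010000 - (-2.860000))/(3.059999 - (-3.233656))
       = -1.395681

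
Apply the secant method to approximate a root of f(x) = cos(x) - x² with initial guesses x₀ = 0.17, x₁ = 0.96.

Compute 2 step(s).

f(x) = cos(x) - x²
x₀ = 0.17, x₁ = 0.96

Secant formula: x_{n+1} = x_n - f(x_n)(x_n - x_{n-1})/(f(x_n) - f(x_{n-1}))

Iteration 1:
  f(0.170000) = 0.956685
  f(0.960000) = -0.348080
  x_2 = 0.960000 - (-0.348080)×(0.960000 - 0.170000)/(-0.348080 - 0.956685)
       = 0.749247
Iteration 2:
  f(0.960000) = -0.348080
  f(0.749247) = 0.170831
  x_3 = 0.749247 - 0.170831×(0.749247 - 0.960000)/(0.170831 - (-0.348080))
       = 0.818629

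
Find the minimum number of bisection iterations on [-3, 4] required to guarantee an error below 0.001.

We need (b-a)/2^n ≤ 0.001
(4 - (-3))/2^n ≤ 0.001
7/2^n ≤ 0.001
2^n ≥ 7000
n ≥ log₂(7000) = 12.77
n ≥ 13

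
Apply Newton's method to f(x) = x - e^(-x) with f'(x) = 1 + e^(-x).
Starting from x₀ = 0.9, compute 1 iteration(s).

f(x) = x - e^(-x)
f'(x) = 1 + e^(-x)
x₀ = 0.9

Newton-Raphson formula: x_{n+1} = x_n - f(x_n)/f'(x_n)

Iteration 1:
  f(0.900000) = 0.493430
  f'(0.900000) = 1.406570
  x_1 = 0.900000 - 0.493430/1.406570 = 0.549196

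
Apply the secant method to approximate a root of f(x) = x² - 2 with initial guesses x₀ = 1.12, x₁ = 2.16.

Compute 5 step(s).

f(x) = x² - 2
x₀ = 1.12, x₁ = 2.16

Secant formula: x_{n+1} = x_n - f(x_n)(x_n - x_{n-1})/(f(x_n) - f(x_{n-1}))

Iteration 1:
  f(1.120000) = -0.745600
  f(2.160000) = 2.665600
  x_2 = 2.160000 - 2.665600×(2.160000 - 1.120000)/(2.665600 - (-0.745600))
       = 1.347317
Iteration 2:
  f(2.160000) = 2.665600
  f(1.347317) = -0.184737
  x_3 = 1.347317 - (-0.184737)×(1.347317 - 2.160000)/(-0.184737 - 2.665600)
       = 1.399989
Iteration 3:
  f(1.347317) = -0.184737
  f(1.399989) = -0.040031
  x_4 = 1.399989 - (-0.040031)×(1.399989 - 1.347317)/(-0.040031 - (-0.184737))
       = 1.414560
Iteration 4:
  f(1.399989) = -0.040031
  f(1.414560) = 0.000980
  x_5 = 1.414560 - 0.000980×(1.414560 - 1.399989)/(0.000980 - (-0.040031))
       = 1.414212
Iteration 5:
  f(1.414560) = 0.000980
  f(1.414212) = -0.000005
  x_6 = 1.414212 - (-0.000005)×(1.414212 - 1.414560)/(-0.000005 - 0.000980)
       = 1.414214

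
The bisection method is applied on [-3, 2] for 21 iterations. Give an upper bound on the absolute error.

Bisection error bound: |error| ≤ (b-a)/2^n
|error| ≤ (2 - (-3))/2^21 = 5/2^21
|error| ≤ 0.0000023842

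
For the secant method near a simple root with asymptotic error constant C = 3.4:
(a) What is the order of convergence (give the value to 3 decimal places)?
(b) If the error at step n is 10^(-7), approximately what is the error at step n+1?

(a) Secant method has superlinear convergence with order φ = (1+√5)/2 ≈ 1.618.
    This means |e_{n+1}| ≈ C|e_n|^1.618.

(b) With |e_n| = 10^(-7) and C = 3.4:
    |e_{n+1}| ≈ 3.4 × (10^(-7))^1.618 = 3.4 × 10^(-11.33)

(a) ≈ 1.618 (golden ratio); (b) |e_{n+1}| ≈ 1.604e-11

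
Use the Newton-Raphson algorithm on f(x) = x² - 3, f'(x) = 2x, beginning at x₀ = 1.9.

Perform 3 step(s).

f(x) = x² - 3
f'(x) = 2x
x₀ = 1.9

Newton-Raphson formula: x_{n+1} = x_n - f(x_n)/f'(x_n)

Iteration 1:
  f(1.900000) = 0.610000
  f'(1.900000) = 3.800000
  x_1 = 1.900000 - 0.610000/3.800000 = 1.739474
Iteration 2:
  f(1.739474) = 0.025769
  f'(1.739474) = 3.478947
  x_2 = 1.739474 - 0.025769/3.478947 = 1.732067
Iteration 3:
  f(1.732067) = 0.000055
  f'(1.732067) = 3.464133
  x_3 = 1.732067 - 0.000055/3.464133 = 1.732051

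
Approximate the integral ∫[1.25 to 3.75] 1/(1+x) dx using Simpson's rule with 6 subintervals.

f(x) = 1/(1+x)
a = 1.25, b = 3.75, n = 6
h = (b - a)/n = 0.416667

Simpson's rule: (h/3)[f(x₀) + 4f(x₁) + 2f(x₂) + ... + f(xₙ)]

x_0 = 1.2500, f(x_0) = 0.444444, coefficient = 1
x_1 = 1.6667, f(x_1) = 0.375000, coefficient = 4
x_2 = 2.0833, f(x_2) = 0.324324, coefficient = 2
x_3 = 2.5000, f(x_3) = 0.285714, coefficient = 4
x_4 = 2.9167, f(x_4) = 0.255319, coefficient = 2
x_5 = 3.3333, f(x_5) = 0.230769, coefficient = 4
x_6 = 3.7500, f(x_6) = 0.210526, coefficient = 1

I ≈ (0.416667/3) × 5.380192 = 0.747249
Exact value: 0.747214
Error: 0.000034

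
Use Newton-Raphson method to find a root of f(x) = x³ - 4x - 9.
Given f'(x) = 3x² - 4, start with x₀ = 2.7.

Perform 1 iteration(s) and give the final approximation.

f(x) = x³ - 4x - 9
f'(x) = 3x² - 4
x₀ = 2.7

Newton-Raphson formula: x_{n+1} = x_n - f(x_n)/f'(x_n)

Iteration 1:
  f(2.700000) = -0.117000
  f'(2.700000) = 17.870000
  x_1 = 2.700000 - (-0.117000)/17.870000 = 2.706547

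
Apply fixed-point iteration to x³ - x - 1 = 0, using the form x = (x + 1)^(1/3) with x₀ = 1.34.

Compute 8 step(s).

Equation: x³ - x - 1 = 0
Fixed-point form: x = (x + 1)^(1/3)
x₀ = 1.34

x_1 = g(1.340000) = 1.327614
x_2 = g(1.327614) = 1.325268
x_3 = g(1.325268) = 1.324822
x_4 = g(1.324822) = 1.324738
x_5 = g(1.324738) = 1.324722
x_6 = g(1.324722) = 1.324719
x_7 = g(1.324719) = 1.324718
x_8 = g(1.324718) = 1.324718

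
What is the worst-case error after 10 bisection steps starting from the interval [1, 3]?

Bisection error bound: |error| ≤ (b-a)/2^n
|error| ≤ (3 - 1)/2^10 = 2/2^10
|error| ≤ 0.0019531250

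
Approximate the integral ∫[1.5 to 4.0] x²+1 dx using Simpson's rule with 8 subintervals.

f(x) = x²+1
a = 1.5, b = 4.0, n = 8
h = (b - a)/n = 0.312500

Simpson's rule: (h/3)[f(x₀) + 4f(x₁) + 2f(x₂) + ... + f(xₙ)]

x_0 = 1.5000, f(x_0) = 3.250000, coefficient = 1
x_1 = 1.8125, f(x_1) = 4.285156, coefficient = 4
x_2 = 2.1250, f(x_2) = 5.515625, coefficient = 2
x_3 = 2.4375, f(x_3) = 6.941406, coefficient = 4
x_4 = 2.7500, f(x_4) = 8.562500, coefficient = 2
x_5 = 3.0625, f(x_5) = 10.378906, coefficient = 4
x_6 = 3.3750, f(x_6) = 12.390625, coefficient = 2
x_7 = 3.6875, f(x_7) = 14.597656, coefficient = 4
x_8 = 4.0000, f(x_8) = 17.000000, coefficient = 1

I ≈ (0.312500/3) × 218.000000 = 22.708333
Exact value: 22.708333
Error: 0.000000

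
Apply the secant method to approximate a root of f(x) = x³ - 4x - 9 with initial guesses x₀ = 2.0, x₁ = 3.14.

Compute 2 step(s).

f(x) = x³ - 4x - 9
x₀ = 2.0, x₁ = 3.14

Secant formula: x_{n+1} = x_n - f(x_n)(x_n - x_{n-1})/(f(x_n) - f(x_{n-1}))

Iteration 1:
  f(2.000000) = -9.000000
  f(3.140000) = 9.399144
  x_2 = 3.140000 - 9.399144×(3.140000 - 2.000000)/(9.399144 - (-9.000000))
       = 2.557635
Iteration 2:
  f(3.140000) = 9.399144
  f(2.557635) = -2.499785
  x_3 = 2.557635 - (-2.499785)×(2.557635 - 3.140000)/(-2.499785 - 9.399144)
       = 2.679981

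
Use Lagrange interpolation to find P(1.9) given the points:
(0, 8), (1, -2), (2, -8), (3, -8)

Lagrange interpolation formula:
P(x) = Σ yᵢ × Lᵢ(x)
where Lᵢ(x) = Π_{j≠i} (x - xⱼ)/(xᵢ - xⱼ)

L_0(1.9) = (1.9 - 1)/(0 - 1) × (1.9 - 2)/(0 - 2) × (1.9 - 3)/(0 - 3) = -0.016500
L_1(1.9) = (1.9 - 0)/(1 - 0) × (1.9 - 2)/(1 - 2) × (1.9 - 3)/(1 - 3) = 0.104500
L_2(1.9) = (1.9 - 0)/(2 - 0) × (1.9 - 1)/(2 - 1) × (1.9 - 3)/(2 - 3) = 0.940500
L_3(1.9) = (1.9 - 0)/(3 - 0) × (1.9 - 1)/(3 - 1) × (1.9 - 2)/(3 - 2) = -0.028500

P(1.9) = 8×L_0(1.9) + (-2)×L_1(1.9) + (-8)×L_2(1.9) + (-8)×L_3(1.9)
P(1.9) = -7.637000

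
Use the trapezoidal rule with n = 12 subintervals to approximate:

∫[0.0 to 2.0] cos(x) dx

f(x) = cos(x)
a = 0.0, b = 2.0, n = 12
h = (b - a)/n = 0.166667

Trapezoidal rule: (h/2)[f(x₀) + 2f(x₁) + 2f(x₂) + ... + f(xₙ)]

x_0 = 0.0000, f(x_0) = 1.000000, coefficient = 1
x_1 = 0.1667, f(x_1) = 0.986143, coefficient = 2
x_2 = 0.3333, f(x_2) = 0.944957, coefficient = 2
x_3 = 0.5000, f(x_3) = 0.877583, coefficient = 2
x_4 = 0.6667, f(x_4) = 0.785887, coefficient = 2
x_5 = 0.8333, f(x_5) = 0.672412, coefficient = 2
x_6 = 1.0000, f(x_6) = 0.540302, coefficient = 2
x_7 = 1.1667, f(x_7) = 0.393219, coefficient = 2
x_8 = 1.3333, f(x_8) = 0.235238, coefficient = 2
x_9 = 1.5000, f(x_9) = 0.070737, coefficient = 2
x_10 = 1.6667, f(x_10) = -0.095724, coefficient = 2
x_11 = 1.8333, f(x_11) = -0.259531, coefficient = 2
x_12 = 2.0000, f(x_12) = -0.416147, coefficient = 1

I ≈ (0.166667/2) × 10.886299 = 0.907192
Exact value: 0.909297
Error: 0.002106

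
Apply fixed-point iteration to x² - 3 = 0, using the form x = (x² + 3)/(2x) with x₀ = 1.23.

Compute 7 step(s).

Equation: x² - 3 = 0
Fixed-point form: x = (x² + 3)/(2x)
x₀ = 1.23

x_1 = g(1.230000) = 1.834512
x_2 = g(1.834512) = 1.734912
x_3 = g(1.734912) = 1.732053
x_4 = g(1.732053) = 1.732051
x_5 = g(1.732051) = 1.732051
x_6 = g(1.732051) = 1.732051
x_7 = g(1.732051) = 1.732051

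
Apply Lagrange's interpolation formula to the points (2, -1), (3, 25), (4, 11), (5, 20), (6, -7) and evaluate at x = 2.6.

Lagrange interpolation formula:
P(x) = Σ yᵢ × Lᵢ(x)
where Lᵢ(x) = Π_{j≠i} (x - xⱼ)/(xᵢ - xⱼ)

L_0(2.6) = (2.6 - 3)/(2 - 3) × (2.6 - 4)/(2 - 4) × (2.6 - 5)/(2 - 5) × (2.6 - 6)/(2 - 6) = 0.190400
L_1(2.6) = (2.6 - 2)/(3 - 2) × (2.6 - 4)/(3 - 4) × (2.6 - 5)/(3 - 5) × (2.6 - 6)/(3 - 6) = 1.142400
L_2(2.6) = (2.6 - 2)/(4 - 2) × (2.6 - 3)/(4 - 3) × (2.6 - 5)/(4 - 5) × (2.6 - 6)/(4 - 6) = -0.489600
L_3(2.6) = (2.6 - 2)/(5 - 2) × (2.6 - 3)/(5 - 3) × (2.6 - 4)/(5 - 4) × (2.6 - 6)/(5 - 6) = 0.190400
L_4(2.6) = (2.6 - 2)/(6 - 2) × (2.6 - 3)/(6 - 3) × (2.6 - 4)/(6 - 4) × (2.6 - 5)/(6 - 5) = -0.033600

P(2.6) = (-1)×L_0(2.6) + 25×L_1(2.6) + 11×L_2(2.6) + 20×L_3(2.6) + (-7)×L_4(2.6)
P(2.6) = 27.027200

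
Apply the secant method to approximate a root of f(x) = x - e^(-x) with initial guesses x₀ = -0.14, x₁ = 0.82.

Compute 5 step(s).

f(x) = x - e^(-x)
x₀ = -0.14, x₁ = 0.82

Secant formula: x_{n+1} = x_n - f(x_n)(x_n - x_{n-1})/(f(x_n) - f(x_{n-1}))

Iteration 1:
  f(-0.140000) = -1.290274
  f(0.820000) = 0.379568
  x_2 = 0.820000 - 0.379568×(0.820000 - (-0.140000))/(0.379568 - (-1.290274))
       = 0.601784
Iteration 2:
  f(0.820000) = 0.379568
  f(0.601784) = 0.053951
  x_3 = 0.601784 - 0.053951×(0.601784 - 0.820000)/(0.053951 - 0.379568)
       = 0.565628
Iteration 3:
  f(0.601784) = 0.053951
  f(0.565628) = -0.002375
  x_4 = 0.565628 - (-0.002375)×(0.565628 - 0.601784)/(-0.002375 - 0.053951)
       = 0.567153
Iteration 4:
  f(0.565628) = -0.002375
  f(0.567153) = 0.000015
  x_5 = 0.567153 - 0.000015×(0.567153 - 0.565628)/(0.000015 - (-0.002375))
       = 0.567143
Iteration 5:
  f(0.567153) = 0.000015
  f(0.567143) = 0.000000
  x_6 = 0.567143 - 0.000000×(0.567143 - 0.567153)/(0.000000 - 0.000015)
       = 0.567143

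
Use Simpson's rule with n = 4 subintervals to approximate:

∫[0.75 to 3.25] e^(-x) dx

f(x) = e^(-x)
a = 0.75, b = 3.25, n = 4
h = (b - a)/n = 0.625000

Simpson's rule: (h/3)[f(x₀) + 4f(x₁) + 2f(x₂) + ... + f(xₙ)]

x_0 = 0.7500, f(x_0) = 0.472367, coefficient = 1
x_1 = 1.3750, f(x_1) = 0.252840, coefficient = 4
x_2 = 2.0000, f(x_2) = 0.135335, coefficient = 2
x_3 = 2.6250, f(x_3) = 0.072440, coefficient = 4
x_4 = 3.2500, f(x_4) = 0.038774, coefficient = 1

I ≈ (0.625000/3) × 2.082929 = 0.433943
Exact value: 0.433592
Error: 0.000351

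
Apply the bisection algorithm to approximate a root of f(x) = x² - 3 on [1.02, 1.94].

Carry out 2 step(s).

f(x) = x² - 3
Initial interval: [1.02, 1.94]

Iteration 1:
  c_1 = (1.020000 + 1.940000)/2 = 1.480000
  f(c_1) = f(1.480000) = -0.809600
  f(a) × f(c) ≥ 0, new interval: [1.480000, 1.940000]
Iteration 2:
  c_2 = (1.480000 + 1.940000)/2 = 1.710000
  f(c_2) = f(1.710000) = -0.075900
  f(a) × f(c) ≥ 0, new interval: [1.710000, 1.940000]

After 2 iteration(s), the approximation is c_2 = 1.710000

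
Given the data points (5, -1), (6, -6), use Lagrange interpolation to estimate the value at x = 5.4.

Lagrange interpolation formula:
P(x) = Σ yᵢ × Lᵢ(x)
where Lᵢ(x) = Π_{j≠i} (x - xⱼ)/(xᵢ - xⱼ)

L_0(5.4) = (5.4 - 6)/(5 - 6) = 0.600000
L_1(5.4) = (5.4 - 5)/(6 - 5) = 0.400000

P(5.4) = (-1)×L_0(5.4) + (-6)×L_1(5.4)
P(5.4) = -3.000000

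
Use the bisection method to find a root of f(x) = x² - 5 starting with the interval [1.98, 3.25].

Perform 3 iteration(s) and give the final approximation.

f(x) = x² - 5
Initial interval: [1.98, 3.25]

Iteration 1:
  c_1 = (1.980000 + 3.250000)/2 = 2.615000
  f(c_1) = f(2.615000) = 1.838225
  f(a) × f(c) < 0, new interval: [1.980000, 2.615000]
Iteration 2:
  c_2 = (1.980000 + 2.615000)/2 = 2.297500
  f(c_2) = f(2.297500) = 0.278506
  f(a) × f(c) < 0, new interval: [1.980000, 2.297500]
Iteration 3:
  c_3 = (1.980000 + 2.297500)/2 = 2.138750
  f(c_3) = f(2.138750) = -0.425748
  f(a) × f(c) ≥ 0, new interval: [2.138750, 2.297500]

After 3 iteration(s), the approximation is c_3 = 2.138750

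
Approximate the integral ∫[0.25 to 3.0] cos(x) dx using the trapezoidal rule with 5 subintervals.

f(x) = cos(x)
a = 0.25, b = 3.0, n = 5
h = (b - a)/n = 0.550000

Trapezoidal rule: (h/2)[f(x₀) + 2f(x₁) + 2f(x₂) + ... + f(xₙ)]

x_0 = 0.2500, f(x_0) = 0.968912, coefficient = 1
x_1 = 0.8000, f(x_1) = 0.696707, coefficient = 2
x_2 = 1.3500, f(x_2) = 0.219007, coefficient = 2
x_3 = 1.9000, f(x_3) = -0.323290, coefficient = 2
x_4 = 2.4500, f(x_4) = -0.770231, coefficient = 2
x_5 = 3.0000, f(x_5) = -0.989992, coefficient = 1

I ≈ (0.550000/2) × -0.376695 = -0.103591
Exact value: -0.106284
Error: 0.002693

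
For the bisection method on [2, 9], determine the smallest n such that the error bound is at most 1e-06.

We need (b-a)/2^n ≤ 1e-06
(9 - 2)/2^n ≤ 1e-06
7/2^n ≤ 1e-06
2^n ≥ 7000000
n ≥ log₂(7000000) = 22.74
n ≥ 23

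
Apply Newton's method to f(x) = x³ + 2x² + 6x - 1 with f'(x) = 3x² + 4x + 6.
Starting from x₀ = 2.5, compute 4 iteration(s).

f(x) = x³ + 2x² + 6x - 1
f'(x) = 3x² + 4x + 6
x₀ = 2.5

Newton-Raphson formula: x_{n+1} = x_n - f(x_n)/f'(x_n)

Iteration 1:
  f(2.500000) = 42.125000
  f'(2.500000) = 34.750000
  x_1 = 2.500000 - 42.125000/34.750000 = 1.287770
Iteration 2:
  f(1.287770) = 12.178895
  f'(1.287770) = 16.126132
  x_2 = 1.287770 - 12.178895/16.126132 = 0.532542
Iteration 3:
  f(0.532542) = 2.913488
  f'(0.532542) = 8.980975
  x_3 = 0.532542 - 2.913488/8.980975 = 0.208136
Iteration 4:
  f(0.208136) = 0.344473
  f'(0.208136) = 6.962505
  x_4 = 0.208136 - 0.344473/6.962505 = 0.158660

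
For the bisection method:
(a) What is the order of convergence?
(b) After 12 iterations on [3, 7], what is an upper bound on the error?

(a) Bisection has linear (order 1) convergence; the error is halved each step.

(b) Error bound = (b-a)/2^n = (7 - 3)/2^{12}
    = 4/2^{12}

(a) 1 (linear); (b) error ≤ 9.77e-04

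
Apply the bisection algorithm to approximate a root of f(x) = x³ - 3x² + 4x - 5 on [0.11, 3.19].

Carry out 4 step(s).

f(x) = x³ - 3x² + 4x - 5
Initial interval: [0.11, 3.19]

Iteration 1:
  c_1 = (0.110000 + 3.190000)/2 = 1.650000
  f(c_1) = f(1.650000) = -2.075375
  f(a) × f(c) ≥ 0, new interval: [1.650000, 3.190000]
Iteration 2:
  c_2 = (1.650000 + 3.190000)/2 = 2.420000
  f(c_2) = f(2.420000) = 1.283288
  f(a) × f(c) < 0, new interval: [1.650000, 2.420000]
Iteration 3:
  c_3 = (1.650000 + 2.420000)/2 = 2.035000
  f(c_3) = f(2.035000) = -0.856282
  f(a) × f(c) ≥ 0, new interval: [2.035000, 2.420000]
Iteration 4:
  c_4 = (2.035000 + 2.420000)/2 = 2.227500
  f(c_4) = f(2.227500) = 0.077043
  f(a) × f(c) < 0, new interval: [2.035000, 2.227500]

After 4 iteration(s), the approximation is c_4 = 2.227500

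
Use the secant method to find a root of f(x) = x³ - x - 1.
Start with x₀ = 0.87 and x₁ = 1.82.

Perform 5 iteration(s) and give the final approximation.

f(x) = x³ - x - 1
x₀ = 0.87, x₁ = 1.82

Secant formula: x_{n+1} = x_n - f(x_n)(x_n - x_{n-1})/(f(x_n) - f(x_{n-1}))

Iteration 1:
  f(0.870000) = -1.211497
  f(1.820000) = 3.208568
  x_2 = 1.820000 - 3.208568×(1.820000 - 0.870000)/(3.208568 - (-1.211497))
       = 1.130386
Iteration 2:
  f(1.820000) = 3.208568
  f(1.130386) = -0.686010
  x_3 = 1.130386 - (-0.686010)×(1.130386 - 1.820000)/(-0.686010 - 3.208568)
       = 1.251858
Iteration 3:
  f(1.130386) = -0.686010
  f(1.251858) = -0.290011
  x_4 = 1.251858 - (-0.290011)×(1.251858 - 1.130386)/(-0.290011 - (-0.686010))
       = 1.340818
Iteration 4:
  f(1.251858) = -0.290011
  f(1.340818) = 0.069696
  x_5 = 1.340818 - 0.069696×(1.340818 - 1.251858)/(0.069696 - (-0.290011))
       = 1.323581
Iteration 5:
  f(1.340818) = 0.069696
  f(1.323581) = -0.004842
  x_6 = 1.323581 - (-0.004842)×(1.323581 - 1.340818)/(-0.004842 - 0.069696)
       = 1.324701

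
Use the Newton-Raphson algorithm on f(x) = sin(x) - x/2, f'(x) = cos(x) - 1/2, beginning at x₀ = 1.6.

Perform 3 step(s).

f(x) = sin(x) - x/2
f'(x) = cos(x) - 1/2
x₀ = 1.6

Newton-Raphson formula: x_{n+1} = x_n - f(x_n)/f'(x_n)

Iteration 1:
  f(1.600000) = 0.199574
  f'(1.600000) = -0.529200
  x_1 = 1.600000 - 0.199574/(-0.529200) = 1.977124
Iteration 2:
  f(1.977124) = -0.069983
  f'(1.977124) = -0.895238
  x_2 = 1.977124 - (-0.069983)/(-0.895238) = 1.898951
Iteration 3:
  f(1.898951) = -0.002837
  f'(1.898951) = -0.822297
  x_3 = 1.898951 - (-0.002837)/(-0.822297) = 1.895501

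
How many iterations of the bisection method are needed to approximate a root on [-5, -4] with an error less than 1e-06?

We need (b-a)/2^n ≤ 1e-06
(-4 - (-5))/2^n ≤ 1e-06
1/2^n ≤ 1e-06
2^n ≥ 1000000
n ≥ log₂(1000000) = 19.93
n ≥ 20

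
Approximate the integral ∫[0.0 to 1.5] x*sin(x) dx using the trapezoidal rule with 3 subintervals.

f(x) = x*sin(x)
a = 0.0, b = 1.5, n = 3
h = (b - a)/n = 0.500000

Trapezoidal rule: (h/2)[f(x₀) + 2f(x₁) + 2f(x₂) + ... + f(xₙ)]

x_0 = 0.0000, f(x_0) = 0.000000, coefficient = 1
x_1 = 0.5000, f(x_1) = 0.239713, coefficient = 2
x_2 = 1.0000, f(x_2) = 0.841471, coefficient = 2
x_3 = 1.5000, f(x_3) = 1.496242, coefficient = 1

I ≈ (0.500000/2) × 3.658610 = 0.914652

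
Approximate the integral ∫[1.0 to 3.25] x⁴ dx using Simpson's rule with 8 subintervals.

f(x) = x⁴
a = 1.0, b = 3.25, n = 8
h = (b - a)/n = 0.281250

Simpson's rule: (h/3)[f(x₀) + 4f(x₁) + 2f(x₂) + ... + f(xₙ)]

x_0 = 1.0000, f(x_0) = 1.000000, coefficient = 1
x_1 = 1.2812, f(x_1) = 2.694856, coefficient = 4
x_2 = 1.5625, f(x_2) = 5.960464, coefficient = 2
x_3 = 1.8438, f(x_3) = 11.556016, coefficient = 4
x_4 = 2.1250, f(x_4) = 20.390869, coefficient = 2
x_5 = 2.4062, f(x_5) = 33.524552, coefficient = 4
x_6 = 2.6875, f(x_6) = 52.166763, coefficient = 2
x_7 = 2.9688, f(x_7) = 77.677369, coefficient = 4
x_8 = 3.2500, f(x_8) = 111.566406, coefficient = 1

I ≈ (0.281250/3) × 771.413773 = 72.320041
Exact value: 72.318164
Error: 0.001877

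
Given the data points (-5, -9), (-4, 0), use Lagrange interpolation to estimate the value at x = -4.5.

Lagrange interpolation formula:
P(x) = Σ yᵢ × Lᵢ(x)
where Lᵢ(x) = Π_{j≠i} (x - xⱼ)/(xᵢ - xⱼ)

L_0(-4.5) = (-4.5 - (-4))/(-5 - (-4)) = 0.500000
L_1(-4.5) = (-4.5 - (-5))/(-4 - (-5)) = 0.500000

P(-4.5) = (-9)×L_0(-4.5) + 0×L_1(-4.5)
P(-4.5) = -4.500000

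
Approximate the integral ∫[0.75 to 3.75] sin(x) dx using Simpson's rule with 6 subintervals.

f(x) = sin(x)
a = 0.75, b = 3.75, n = 6
h = (b - a)/n = 0.500000

Simpson's rule: (h/3)[f(x₀) + 4f(x₁) + 2f(x₂) + ... + f(xₙ)]

x_0 = 0.7500, f(x_0) = 0.681639, coefficient = 1
x_1 = 1.2500, f(x_1) = 0.948985, coefficient = 4
x_2 = 1.7500, f(x_2) = 0.983986, coefficient = 2
x_3 = 2.2500, f(x_3) = 0.778073, coefficient = 4
x_4 = 2.7500, f(x_4) = 0.381661, coefficient = 2
x_5 = 3.2500, f(x_5) = -0.108195, coefficient = 4
x_6 = 3.7500, f(x_6) = -0.571561, coefficient = 1

I ≈ (0.500000/3) × 9.316822 = 1.552804
Exact value: 1.552248
Error: 0.000555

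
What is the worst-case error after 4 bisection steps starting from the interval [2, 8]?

Bisection error bound: |error| ≤ (b-a)/2^n
|error| ≤ (8 - 2)/2^4 = 6/2^4
|error| ≤ 0.3750000000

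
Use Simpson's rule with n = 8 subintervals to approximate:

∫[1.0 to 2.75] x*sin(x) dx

f(x) = x*sin(x)
a = 1.0, b = 2.75, n = 8
h = (b - a)/n = 0.218750

Simpson's rule: (h/3)[f(x₀) + 4f(x₁) + 2f(x₂) + ... + f(xₙ)]

x_0 = 1.0000, f(x_0) = 0.841471, coefficient = 1
x_1 = 1.2188, f(x_1) = 1.144003, coefficient = 4
x_2 = 1.4375, f(x_2) = 1.424748, coefficient = 2
x_3 = 1.6562, f(x_3) = 1.650206, coefficient = 4
x_4 = 1.8750, f(x_4) = 1.788911, coefficient = 2
x_5 = 2.0938, f(x_5) = 1.813916, coefficient = 4
x_6 = 2.3125, f(x_6) = 1.705050, coefficient = 2
x_7 = 2.5312, f(x_7) = 1.450782, coefficient = 4
x_8 = 2.7500, f(x_8) = 1.049568, coefficient = 1

I ≈ (0.218750/3) × 35.964082 = 2.622381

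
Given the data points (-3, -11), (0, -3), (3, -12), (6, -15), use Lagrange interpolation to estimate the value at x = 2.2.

Lagrange interpolation formula:
P(x) = Σ yᵢ × Lᵢ(x)
where Lᵢ(x) = Π_{j≠i} (x - xⱼ)/(xᵢ - xⱼ)

L_0(2.2) = (2.2 - 0)/(-3 - 0) × (2.2 - 3)/(-3 - 3) × (2.2 - 6)/(-3 - 6) = -0.041284
L_1(2.2) = (2.2 - (-3))/(0 - (-3)) × (2.2 - 3)/(0 - 3) × (2.2 - 6)/(0 - 6) = 0.292741
L_2(2.2) = (2.2 - (-3))/(3 - (-3)) × (2.2 - 0)/(3 - 0) × (2.2 - 6)/(3 - 6) = 0.805037
L_3(2.2) = (2.2 - (-3))/(6 - (-3)) × (2.2 - 0)/(6 - 0) × (2.2 - 3)/(6 - 3) = -0.056494

P(2.2) = (-11)×L_0(2.2) + (-3)×L_1(2.2) + (-12)×L_2(2.2) + (-15)×L_3(2.2)
P(2.2) = -9.237136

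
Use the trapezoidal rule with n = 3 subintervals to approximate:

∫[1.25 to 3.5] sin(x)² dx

f(x) = sin(x)²
a = 1.25, b = 3.5, n = 3
h = (b - a)/n = 0.750000

Trapezoidal rule: (h/2)[f(x₀) + 2f(x₁) + 2f(x₂) + ... + f(xₙ)]

x_0 = 1.2500, f(x_0) = 0.900572, coefficient = 1
x_1 = 2.0000, f(x_1) = 0.826822, coefficient = 2
x_2 = 2.7500, f(x_2) = 0.145665, coefficient = 2
x_3 = 3.5000, f(x_3) = 0.123049, coefficient = 1

I ≈ (0.750000/2) × 2.968595 = 1.113223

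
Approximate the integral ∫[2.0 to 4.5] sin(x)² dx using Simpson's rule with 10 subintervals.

f(x) = sin(x)²
a = 2.0, b = 4.5, n = 10
h = (b - a)/n = 0.250000

Simpson's rule: (h/3)[f(x₀) + 4f(x₁) + 2f(x₂) + ... + f(xₙ)]

x_0 = 2.0000, f(x_0) = 0.826822, coefficient = 1
x_1 = 2.2500, f(x_1) = 0.605398, coefficient = 4
x_2 = 2.5000, f(x_2) = 0.358169, coefficient = 2
x_3 = 2.7500, f(x_3) = 0.145665, coefficient = 4
x_4 = 3.0000, f(x_4) = 0.019915, coefficient = 2
x_5 = 3.2500, f(x_5) = 0.011706, coefficient = 4
x_6 = 3.5000, f(x_6) = 0.123049, coefficient = 2
x_7 = 3.7500, f(x_7) = 0.326682, coefficient = 4
x_8 = 4.0000, f(x_8) = 0.572750, coefficient = 2
x_9 = 4.2500, f(x_9) = 0.801006, coefficient = 4
x_10 = 4.5000, f(x_10) = 0.955565, coefficient = 1

I ≈ (0.250000/3) × 11.491982 = 0.957665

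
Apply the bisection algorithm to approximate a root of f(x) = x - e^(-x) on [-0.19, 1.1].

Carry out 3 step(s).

f(x) = x - e^(-x)
Initial interval: [-0.19, 1.1]

Iteration 1:
  c_1 = (-0.190000 + 1.100000)/2 = 0.455000
  f(c_1) = f(0.455000) = -0.179448
  f(a) × f(c) ≥ 0, new interval: [0.455000, 1.100000]
Iteration 2:
  c_2 = (0.455000 + 1.100000)/2 = 0.777500
  f(c_2) = f(0.777500) = 0.317947
  f(a) × f(c) < 0, new interval: [0.455000, 0.777500]
Iteration 3:
  c_3 = (0.455000 + 0.777500)/2 = 0.616250
  f(c_3) = f(0.616250) = 0.076284
  f(a) × f(c) < 0, new interval: [0.455000, 0.616250]

After 3 iteration(s), the approximation is c_3 = 0.616250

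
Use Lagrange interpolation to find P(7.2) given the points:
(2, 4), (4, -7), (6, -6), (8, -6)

Lagrange interpolation formula:
P(x) = Σ yᵢ × Lᵢ(x)
where Lᵢ(x) = Π_{j≠i} (x - xⱼ)/(xᵢ - xⱼ)

L_0(7.2) = (7.2 - 4)/(2 - 4) × (7.2 - 6)/(2 - 6) × (7.2 - 8)/(2 - 8) = 0.064000
L_1(7.2) = (7.2 - 2)/(4 - 2) × (7.2 - 6)/(4 - 6) × (7.2 - 8)/(4 - 8) = -0.312000
L_2(7.2) = (7.2 - 2)/(6 - 2) × (7.2 - 4)/(6 - 4) × (7.2 - 8)/(6 - 8) = 0.832000
L_3(7.2) = (7.2 - 2)/(8 - 2) × (7.2 - 4)/(8 - 4) × (7.2 - 6)/(8 - 6) = 0.416000

P(7.2) = 4×L_0(7.2) + (-7)×L_1(7.2) + (-6)×L_2(7.2) + (-6)×L_3(7.2)
P(7.2) = -5.048000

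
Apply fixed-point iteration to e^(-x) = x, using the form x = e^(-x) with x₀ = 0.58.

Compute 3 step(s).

Equation: e^(-x) = x
Fixed-point form: x = e^(-x)
x₀ = 0.58

x_1 = g(0.580000) = 0.559898
x_2 = g(0.559898) = 0.571267
x_3 = g(0.571267) = 0.564809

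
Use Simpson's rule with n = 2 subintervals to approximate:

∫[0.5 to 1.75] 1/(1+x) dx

f(x) = 1/(1+x)
a = 0.5, b = 1.75, n = 2
h = (b - a)/n = 0.625000

Simpson's rule: (h/3)[f(x₀) + 4f(x₁) + 2f(x₂) + ... + f(xₙ)]

x_0 = 0.5000, f(x_0) = 0.666667, coefficient = 1
x_1 = 1.1250, f(x_1) = 0.470588, coefficient = 4
x_2 = 1.7500, f(x_2) = 0.363636, coefficient = 1

I ≈ (0.625000/3) × 2.912656 = 0.606803
Exact value: 0.606136
Error: 0.000668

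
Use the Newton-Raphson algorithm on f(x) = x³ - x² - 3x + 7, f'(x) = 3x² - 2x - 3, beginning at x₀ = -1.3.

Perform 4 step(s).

f(x) = x³ - x² - 3x + 7
f'(x) = 3x² - 2x - 3
x₀ = -1.3

Newton-Raphson formula: x_{n+1} = x_n - f(x_n)/f'(x_n)

Iteration 1:
  f(-1.300000) = 7.013000
  f'(-1.300000) = 4.670000
  x_1 = -1.300000 - 7.013000/4.670000 = -2.801713
Iteration 2:
  f(-2.801713) = -14.436773
  f'(-2.801713) = 26.152214
  x_2 = -2.801713 - (-14.436773)/26.152214 = -2.249684
Iteration 3:
  f(-2.249684) = -2.697859
  f'(-2.249684) = 16.682608
  x_3 = -2.249684 - (-2.697859)/16.682608 = -2.087968
Iteration 4:
  f(-2.087968) = -0.198427
  f'(-2.087968) = 14.254760
  x_4 = -2.087968 - (-0.198427)/14.254760 = -2.074048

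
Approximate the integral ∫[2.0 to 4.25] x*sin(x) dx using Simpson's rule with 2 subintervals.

f(x) = x*sin(x)
a = 2.0, b = 4.25, n = 2
h = (b - a)/n = 1.125000

Simpson's rule: (h/3)[f(x₀) + 4f(x₁) + 2f(x₂) + ... + f(xₙ)]

x_0 = 2.0000, f(x_0) = 1.818595, coefficient = 1
x_1 = 3.1250, f(x_1) = 0.051850, coefficient = 4
x_2 = 4.2500, f(x_2) = -3.803705, coefficient = 1

I ≈ (1.125000/3) × -1.777711 = -0.666642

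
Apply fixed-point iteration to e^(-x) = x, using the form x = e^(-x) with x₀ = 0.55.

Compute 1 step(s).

Equation: e^(-x) = x
Fixed-point form: x = e^(-x)
x₀ = 0.55

x_1 = g(0.550000) = 0.576950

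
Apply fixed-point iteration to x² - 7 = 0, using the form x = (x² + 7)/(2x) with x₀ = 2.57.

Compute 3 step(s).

Equation: x² - 7 = 0
Fixed-point form: x = (x² + 7)/(2x)
x₀ = 2.57

x_1 = g(2.570000) = 2.646868
x_2 = g(2.646868) = 2.645752
x_3 = g(2.645752) = 2.645751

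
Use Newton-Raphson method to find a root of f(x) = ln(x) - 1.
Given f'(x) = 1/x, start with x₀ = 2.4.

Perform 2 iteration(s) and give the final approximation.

f(x) = ln(x) - 1
f'(x) = 1/x
x₀ = 2.4

Newton-Raphson formula: x_{n+1} = x_n - f(x_n)/f'(x_n)

Iteration 1:
  f(2.400000) = -0.124531
  f'(2.400000) = 0.416667
  x_1 = 2.400000 - (-0.124531)/0.416667 = 2.698875
Iteration 2:
  f(2.698875) = -0.007165
  f'(2.698875) = 0.370525
  x_2 = 2.698875 - (-0.007165)/0.370525 = 2.718212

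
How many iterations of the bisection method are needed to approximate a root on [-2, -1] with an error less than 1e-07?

We need (b-a)/2^n ≤ 1e-07
(-1 - (-2))/2^n ≤ 1e-07
1/2^n ≤ 1e-07
2^n ≥ 10000000
n ≥ log₂(10000000) = 23.25
n ≥ 24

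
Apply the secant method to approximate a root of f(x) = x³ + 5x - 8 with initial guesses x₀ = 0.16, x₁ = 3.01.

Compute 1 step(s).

f(x) = x³ + 5x - 8
x₀ = 0.16, x₁ = 3.01

Secant formula: x_{n+1} = x_n - f(x_n)(x_n - x_{n-1})/(f(x_n) - f(x_{n-1}))

Iteration 1:
  f(0.160000) = -7.195904
  f(3.010000) = 34.320901
  x_2 = 3.010000 - 34.320901×(3.010000 - 0.160000)/(34.320901 - (-7.195904))
       = 0.653977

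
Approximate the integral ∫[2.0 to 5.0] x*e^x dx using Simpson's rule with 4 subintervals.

f(x) = x*e^x
a = 2.0, b = 5.0, n = 4
h = (b - a)/n = 0.750000

Simpson's rule: (h/3)[f(x₀) + 4f(x₁) + 2f(x₂) + ... + f(xₙ)]

x_0 = 2.0000, f(x_0) = 14.778112, coefficient = 1
x_1 = 2.7500, f(x_1) = 43.017238, coefficient = 4
x_2 = 3.5000, f(x_2) = 115.904082, coefficient = 2
x_3 = 4.2500, f(x_3) = 297.948002, coefficient = 4
x_4 = 5.0000, f(x_4) = 742.065796, coefficient = 1

I ≈ (0.750000/3) × 2352.513032 = 588.128258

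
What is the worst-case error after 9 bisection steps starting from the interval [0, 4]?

Bisection error bound: |error| ≤ (b-a)/2^n
|error| ≤ (4 - 0)/2^9 = 4/2^9
|error| ≤ 0.0078125000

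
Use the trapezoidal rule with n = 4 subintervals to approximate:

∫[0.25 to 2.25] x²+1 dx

f(x) = x²+1
a = 0.25, b = 2.25, n = 4
h = (b - a)/n = 0.500000

Trapezoidal rule: (h/2)[f(x₀) + 2f(x₁) + 2f(x₂) + ... + f(xₙ)]

x_0 = 0.2500, f(x_0) = 1.062500, coefficient = 1
x_1 = 0.7500, f(x_1) = 1.562500, coefficient = 2
x_2 = 1.2500, f(x_2) = 2.562500, coefficient = 2
x_3 = 1.7500, f(x_3) = 4.062500, coefficient = 2
x_4 = 2.2500, f(x_4) = 6.062500, coefficient = 1

I ≈ (0.500000/2) × 23.500000 = 5.875000
Exact value: 5.791667
Error: 0.083333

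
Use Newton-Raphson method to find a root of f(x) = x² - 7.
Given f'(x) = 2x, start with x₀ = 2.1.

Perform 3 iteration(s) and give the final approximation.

f(x) = x² - 7
f'(x) = 2x
x₀ = 2.1

Newton-Raphson formula: x_{n+1} = x_n - f(x_n)/f'(x_n)

Iteration 1:
  f(2.100000) = -2.590000
  f'(2.100000) = 4.200000
  x_1 = 2.100000 - (-2.590000)/4.200000 = 2.716667
Iteration 2:
  f(2.716667) = 0.380278
  f'(2.716667) = 5.433333
  x_2 = 2.716667 - 0.380278/5.433333 = 2.646677
Iteration 3:
  f(2.646677) = 0.004899
  f'(2.646677) = 5.293354
  x_3 = 2.646677 - 0.004899/5.293354 = 2.645751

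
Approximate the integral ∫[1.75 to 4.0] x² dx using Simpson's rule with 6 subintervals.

f(x) = x²
a = 1.75, b = 4.0, n = 6
h = (b - a)/n = 0.375000

Simpson's rule: (h/3)[f(x₀) + 4f(x₁) + 2f(x₂) + ... + f(xₙ)]

x_0 = 1.7500, f(x_0) = 3.062500, coefficient = 1
x_1 = 2.1250, f(x_1) = 4.515625, coefficient = 4
x_2 = 2.5000, f(x_2) = 6.250000, coefficient = 2
x_3 = 2.8750, f(x_3) = 8.265625, coefficient = 4
x_4 = 3.2500, f(x_4) = 10.562500, coefficient = 2
x_5 = 3.6250, f(x_5) = 13.140625, coefficient = 4
x_6 = 4.0000, f(x_6) = 16.000000, coefficient = 1

I ≈ (0.375000/3) × 156.375000 = 19.546875
Exact value: 19.546875
Error: 0.000000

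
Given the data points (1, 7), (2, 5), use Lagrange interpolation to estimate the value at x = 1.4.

Lagrange interpolation formula:
P(x) = Σ yᵢ × Lᵢ(x)
where Lᵢ(x) = Π_{j≠i} (x - xⱼ)/(xᵢ - xⱼ)

L_0(1.4) = (1.4 - 2)/(1 - 2) = 0.600000
L_1(1.4) = (1.4 - 1)/(2 - 1) = 0.400000

P(1.4) = 7×L_0(1.4) + 5×L_1(1.4)
P(1.4) = 6.200000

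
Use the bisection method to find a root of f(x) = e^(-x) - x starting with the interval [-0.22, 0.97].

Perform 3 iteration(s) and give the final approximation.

f(x) = e^(-x) - x
Initial interval: [-0.22, 0.97]

Iteration 1:
  c_1 = (-0.220000 + 0.970000)/2 = 0.375000
  f(c_1) = f(0.375000) = 0.312289
  f(a) × f(c) ≥ 0, new interval: [0.375000, 0.970000]
Iteration 2:
  c_2 = (0.375000 + 0.970000)/2 = 0.672500
  f(c_2) = f(0.672500) = -0.162069
  f(a) × f(c) < 0, new interval: [0.375000, 0.672500]
Iteration 3:
  c_3 = (0.375000 + 0.672500)/2 = 0.523750
  f(c_3) = f(0.523750) = 0.068545
  f(a) × f(c) ≥ 0, new interval: [0.523750, 0.672500]

After 3 iteration(s), the approximation is c_3 = 0.523750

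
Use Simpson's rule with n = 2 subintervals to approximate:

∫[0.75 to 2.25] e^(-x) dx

f(x) = e^(-x)
a = 0.75, b = 2.25, n = 2
h = (b - a)/n = 0.750000

Simpson's rule: (h/3)[f(x₀) + 4f(x₁) + 2f(x₂) + ... + f(xₙ)]

x_0 = 0.7500, f(x_0) = 0.472367, coefficient = 1
x_1 = 1.5000, f(x_1) = 0.223130, coefficient = 4
x_2 = 2.2500, f(x_2) = 0.105399, coefficient = 1

I ≈ (0.750000/3) × 1.470286 = 0.367572
Exact value: 0.366967
Error: 0.000604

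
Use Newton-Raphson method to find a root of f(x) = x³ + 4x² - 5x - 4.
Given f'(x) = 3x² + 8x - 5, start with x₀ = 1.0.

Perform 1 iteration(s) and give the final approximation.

f(x) = x³ + 4x² - 5x - 4
f'(x) = 3x² + 8x - 5
x₀ = 1.0

Newton-Raphson formula: x_{n+1} = x_n - f(x_n)/f'(x_n)

Iteration 1:
  f(1.000000) = -4.000000
  f'(1.000000) = 6.000000
  x_1 = 1.000000 - (-4.000000)/6.000000 = 1.666667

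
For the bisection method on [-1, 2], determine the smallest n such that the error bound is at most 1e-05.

We need (b-a)/2^n ≤ 1e-05
(2 - (-1))/2^n ≤ 1e-05
3/2^n ≤ 1e-05
2^n ≥ 300000
n ≥ log₂(300000) = 18.19
n ≥ 19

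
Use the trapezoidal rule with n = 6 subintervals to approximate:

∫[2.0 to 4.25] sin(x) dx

f(x) = sin(x)
a = 2.0, b = 4.25, n = 6
h = (b - a)/n = 0.375000

Trapezoidal rule: (h/2)[f(x₀) + 2f(x₁) + 2f(x₂) + ... + f(xₙ)]

x_0 = 2.0000, f(x_0) = 0.909297, coefficient = 1
x_1 = 2.3750, f(x_1) = 0.693685, coefficient = 2
x_2 = 2.7500, f(x_2) = 0.381661, coefficient = 2
x_3 = 3.1250, f(x_3) = 0.016592, coefficient = 2
x_4 = 3.5000, f(x_4) = -0.350783, coefficient = 2
x_5 = 3.8750, f(x_5) = -0.669405, coefficient = 2
x_6 = 4.2500, f(x_6) = -0.894989, coefficient = 1

I ≈ (0.375000/2) × 0.157808 = 0.029589
Exact value: 0.029941
Error: 0.000352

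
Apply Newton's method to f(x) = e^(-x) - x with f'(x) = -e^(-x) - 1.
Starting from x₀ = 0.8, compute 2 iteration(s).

f(x) = e^(-x) - x
f'(x) = -e^(-x) - 1
x₀ = 0.8

Newton-Raphson formula: x_{n+1} = x_n - f(x_n)/f'(x_n)

Iteration 1:
  f(0.800000) = -0.350671
  f'(0.800000) = -1.449329
  x_1 = 0.800000 - (-0.350671)/(-1.449329) = 0.558046
Iteration 2:
  f(0.558046) = 0.014280
  f'(0.558046) = -1.572326
  x_2 = 0.558046 - 0.014280/(-1.572326) = 0.567128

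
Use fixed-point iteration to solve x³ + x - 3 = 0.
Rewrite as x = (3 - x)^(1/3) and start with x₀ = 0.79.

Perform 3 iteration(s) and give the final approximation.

Equation: x³ + x - 3 = 0
Fixed-point form: x = (3 - x)^(1/3)
x₀ = 0.79

x_1 = g(0.790000) = 1.302559
x_2 = g(1.302559) = 1.192884
x_3 = g(1.192884) = 1.218041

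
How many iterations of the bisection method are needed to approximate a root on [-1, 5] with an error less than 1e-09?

We need (b-a)/2^n ≤ 1e-09
(5 - (-1))/2^n ≤ 1e-09
6/2^n ≤ 1e-09
2^n ≥ 6000000000
n ≥ log₂(6000000000) = 32.48
n ≥ 33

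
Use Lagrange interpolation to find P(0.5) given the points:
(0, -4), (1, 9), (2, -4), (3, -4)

Lagrange interpolation formula:
P(x) = Σ yᵢ × Lᵢ(x)
where Lᵢ(x) = Π_{j≠i} (x - xⱼ)/(xᵢ - xⱼ)

L_0(0.5) = (0.5 - 1)/(0 - 1) × (0.5 - 2)/(0 - 2) × (0.5 - 3)/(0 - 3) = 0.312500
L_1(0.5) = (0.5 - 0)/(1 - 0) × (0.5 - 2)/(1 - 2) × (0.5 - 3)/(1 - 3) = 0.937500
L_2(0.5) = (0.5 - 0)/(2 - 0) × (0.5 - 1)/(2 - 1) × (0.5 - 3)/(2 - 3) = -0.312500
L_3(0.5) = (0.5 - 0)/(3 - 0) × (0.5 - 1)/(3 - 1) × (0.5 - 2)/(3 - 2) = 0.062500

P(0.5) = (-4)×L_0(0.5) + 9×L_1(0.5) + (-4)×L_2(0.5) + (-4)×L_3(0.5)
P(0.5) = 8.187500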